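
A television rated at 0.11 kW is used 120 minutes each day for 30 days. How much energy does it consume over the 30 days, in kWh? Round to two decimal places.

Runtime = 120 min × 30 = 3600 min = 60 h
Energy = 0.11 kW × 60 h = 6.6 kWh

6.60 kWh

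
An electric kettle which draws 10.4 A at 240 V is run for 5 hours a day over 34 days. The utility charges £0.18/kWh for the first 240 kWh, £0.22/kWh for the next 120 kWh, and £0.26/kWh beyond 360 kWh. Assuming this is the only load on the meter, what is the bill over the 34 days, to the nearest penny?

Power = 10.4 A × 240 V = 2496 W = 2.496 kW
Runtime = 5 h/day × 34 days = 170 h
Energy = 2.496 kW × 170 h = 424.32 kWh
Tier 1 (0–240 kWh): 240 × £0.18 = £43.2
Tier 2 (240–360 kWh): 120 × £0.22 = £26.4
Above 360 kWh: 64.32 × £0.26 = £16.7232
Bill = £86.32

£86.32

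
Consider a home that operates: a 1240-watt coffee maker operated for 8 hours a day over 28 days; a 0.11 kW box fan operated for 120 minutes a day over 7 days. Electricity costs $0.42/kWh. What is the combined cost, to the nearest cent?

coffee maker: Runtime = 8 h/day × 28 days = 224 h
coffee maker: 1.24 kW × 224 h = 277.76 kWh
box fan: Runtime = 120 min × 7 = 840 min = 14 h
box fan: 0.11 kW × 14 h = 1.54 kWh
Total energy = 279.3 kWh
Cost = 279.3 × $0.42 = $117.31

$117.31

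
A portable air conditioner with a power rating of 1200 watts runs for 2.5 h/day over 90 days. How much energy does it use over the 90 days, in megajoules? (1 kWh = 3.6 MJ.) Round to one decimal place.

Runtime = 2.5 h/day × 90 days = 225 h
Energy = 1.2 kW × 225 h = 270 kWh
= 270 × 3.6 MJ = 972.0 MJ

972.0 MJ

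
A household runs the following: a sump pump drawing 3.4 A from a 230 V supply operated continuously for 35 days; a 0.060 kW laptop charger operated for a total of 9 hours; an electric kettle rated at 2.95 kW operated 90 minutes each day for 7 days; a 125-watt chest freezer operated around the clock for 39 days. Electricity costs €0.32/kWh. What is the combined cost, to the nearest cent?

€257.73

sump pump: Power = 3.4 A × 230 V = 782 W = 0.782 kW
sump pump: Runtime = 24 h × 35 = 840 h
sump pump: 0.782 kW × 840 h = 656.88 kWh
laptop charger: 0.06 kW × 9 h = 0.54 kWh
electric kettle: Runtime = 90 min × 7 = 630 min = 10.5 h
electric kettle: 2.95 kW × 10.5 h = 30.975 kWh
chest freezer: Runtime = 24 h × 39 = 936 h
chest freezer: 0.125 kW × 936 h = 117 kWh
Total energy = 805.395 kWh
Cost = 805.395 × €0.32 = €257.73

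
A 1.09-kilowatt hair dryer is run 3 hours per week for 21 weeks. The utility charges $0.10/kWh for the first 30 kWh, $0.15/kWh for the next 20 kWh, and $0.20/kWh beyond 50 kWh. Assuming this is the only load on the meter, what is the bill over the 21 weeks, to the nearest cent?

$9.73

Runtime = 3 h/week × 21 weeks = 63 h
Energy = 1.09 kW × 63 h = 68.67 kWh
Tier 1 (0–30 kWh): 30 × $0.10 = $3
Tier 2 (30–50 kWh): 20 × $0.15 = $3
Above 50 kWh: 18.67 × $0.20 = $3.734
Bill = $9.73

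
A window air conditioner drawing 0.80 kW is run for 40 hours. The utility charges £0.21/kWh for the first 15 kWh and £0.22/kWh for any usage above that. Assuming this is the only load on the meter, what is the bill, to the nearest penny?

£6.89

Energy = 0.8 kW × 40 h = 32 kWh
Tier 1 (0–15 kWh): 15 × £0.21 = £3.15
Above 15 kWh: 17 × £0.22 = £3.74
Bill = £6.89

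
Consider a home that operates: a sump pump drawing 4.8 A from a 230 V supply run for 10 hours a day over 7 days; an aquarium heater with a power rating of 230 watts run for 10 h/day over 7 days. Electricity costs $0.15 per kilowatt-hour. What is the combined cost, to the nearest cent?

sump pump: Power = 4.8 A × 230 V = 1104 W = 1.104 kW
sump pump: Runtime = 10 h/day × 7 days = 70 h
sump pump: 1.104 kW × 70 h = 77.28 kWh
aquarium heater: Runtime = 10 h/day × 7 days = 70 h
aquarium heater: 0.23 kW × 70 h = 16.1 kWh
Total energy = 93.38 kWh
Cost = 93.38 × $0.15 = $14.01

$14.01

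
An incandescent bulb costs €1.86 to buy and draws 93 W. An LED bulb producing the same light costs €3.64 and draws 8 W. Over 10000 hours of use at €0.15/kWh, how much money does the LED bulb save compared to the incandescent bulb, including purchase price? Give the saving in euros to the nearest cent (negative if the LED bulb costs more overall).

incandescent bulb: €1.86 + (93/1000) kW × 10000 h × €0.15 = €1.86 + €139.5 = €141.36
LED bulb: €3.64 + (8/1000) kW × 10000 h × €0.15 = €3.64 + €12 = €15.64
Saving = €141.36 − €15.64 = €125.72

€125.72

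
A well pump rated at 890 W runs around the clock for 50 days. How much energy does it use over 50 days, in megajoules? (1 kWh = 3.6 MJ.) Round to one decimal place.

Runtime = 24 h × 50 = 1200 h
Energy = 0.89 kW × 1200 h = 1068 kWh
= 1068 × 3.6 MJ = 3844.8 MJ

3844.8 MJ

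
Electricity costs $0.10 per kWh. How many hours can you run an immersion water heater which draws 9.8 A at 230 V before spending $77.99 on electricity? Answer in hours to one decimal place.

Power = 9.8 A × 230 V = 2254 W = 2.254 kW
Energy available = $77.99 ÷ $0.10/kWh = 779.9 kWh
Hours = 779.9 kWh ÷ 2.254 kW = 346.0 h

346.0 h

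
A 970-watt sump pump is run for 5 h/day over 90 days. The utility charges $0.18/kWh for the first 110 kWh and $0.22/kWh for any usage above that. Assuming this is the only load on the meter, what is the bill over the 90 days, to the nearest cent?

$91.63

Runtime = 5 h/day × 90 days = 450 h
Energy = 0.97 kW × 450 h = 436.5 kWh
Tier 1 (0–110 kWh): 110 × $0.18 = $19.8
Above 110 kWh: 326.5 × $0.22 = $71.83
Bill = $91.63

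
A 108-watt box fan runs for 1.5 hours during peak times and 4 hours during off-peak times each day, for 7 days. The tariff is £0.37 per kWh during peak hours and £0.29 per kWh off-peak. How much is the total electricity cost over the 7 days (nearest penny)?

Peak energy = 0.108 kW × 1.5 h × 7 = 1.134 kWh
Off-peak energy = 0.108 kW × 4 h × 7 = 3.024 kWh
Cost = 1.134 × £0.37 + 3.024 × £0.29 = £0.41958 + £0.87696 = £1.30

£1.30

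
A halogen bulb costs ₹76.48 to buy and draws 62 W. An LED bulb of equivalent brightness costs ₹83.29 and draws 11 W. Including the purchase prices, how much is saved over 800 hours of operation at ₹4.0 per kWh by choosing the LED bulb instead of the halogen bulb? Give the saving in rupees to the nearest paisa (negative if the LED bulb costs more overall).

₹156.39

halogen bulb: ₹76.48 + (62/1000) kW × 800 h × ₹4.0 = ₹76.48 + ₹198.4 = ₹274.88
LED bulb: ₹83.29 + (11/1000) kW × 800 h × ₹4.0 = ₹83.29 + ₹35.2 = ₹118.49
Saving = ₹274.88 − ₹118.49 = ₹156.39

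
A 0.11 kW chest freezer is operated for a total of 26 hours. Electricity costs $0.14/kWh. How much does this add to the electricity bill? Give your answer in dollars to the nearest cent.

$0.40

Energy = 0.11 kW × 26 h = 2.86 kWh
Cost = 2.86 kWh × $0.14/kWh = $0.40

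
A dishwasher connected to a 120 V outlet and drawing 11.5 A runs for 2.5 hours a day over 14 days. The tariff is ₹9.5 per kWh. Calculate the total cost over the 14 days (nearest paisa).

Power = 11.5 A × 120 V = 1380 W = 1.38 kW
Runtime = 2.5 h/day × 14 days = 35 h
Energy = 1.38 kW × 35 h = 48.3 kWh
Cost = 48.3 kWh × ₹9.5/kWh = ₹458.85

₹458.85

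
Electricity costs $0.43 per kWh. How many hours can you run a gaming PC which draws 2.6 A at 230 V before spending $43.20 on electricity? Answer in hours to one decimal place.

168.0 h

Power = 2.6 A × 230 V = 598 W = 0.598 kW
Energy available = $43.20 ÷ $0.43/kWh = 100.4651 kWh
Hours = 100.4651 kWh ÷ 0.598 kW = 168.0 h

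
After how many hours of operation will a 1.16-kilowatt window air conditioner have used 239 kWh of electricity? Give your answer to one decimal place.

206.0 h

Hours = 239 kWh ÷ 1.16 kW = 206.0 h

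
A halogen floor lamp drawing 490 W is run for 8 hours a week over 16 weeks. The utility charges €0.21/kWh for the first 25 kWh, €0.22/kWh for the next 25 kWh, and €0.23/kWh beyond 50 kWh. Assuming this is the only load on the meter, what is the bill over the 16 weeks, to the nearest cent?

Runtime = 8 h/week × 16 weeks = 128 h
Energy = 0.49 kW × 128 h = 62.72 kWh
Tier 1 (0–25 kWh): 25 × €0.21 = €5.25
Tier 2 (25–50 kWh): 25 × €0.22 = €5.5
Above 50 kWh: 12.72 × €0.23 = €2.9256
Bill = €13.68

€13.68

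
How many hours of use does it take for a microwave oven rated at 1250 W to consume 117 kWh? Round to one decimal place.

Hours = 117 kWh ÷ 1.25 kW = 93.6 h

93.6 h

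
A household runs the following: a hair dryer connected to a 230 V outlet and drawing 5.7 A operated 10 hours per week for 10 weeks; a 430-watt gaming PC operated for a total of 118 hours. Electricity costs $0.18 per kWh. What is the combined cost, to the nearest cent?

$32.73

hair dryer: Power = 5.7 A × 230 V = 1311 W = 1.311 kW
hair dryer: Runtime = 10 h/week × 10 weeks = 100 h
hair dryer: 1.311 kW × 100 h = 131.1 kWh
gaming PC: 0.43 kW × 118 h = 50.74 kWh
Total energy = 181.84 kWh
Cost = 181.84 × $0.18 = $32.73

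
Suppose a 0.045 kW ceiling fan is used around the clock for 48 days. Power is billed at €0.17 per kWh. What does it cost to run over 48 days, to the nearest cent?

€8.81

Runtime = 24 h × 48 = 1152 h
Energy = 0.045 kW × 1152 h = 51.84 kWh
Cost = 51.84 kWh × €0.17/kWh = €8.81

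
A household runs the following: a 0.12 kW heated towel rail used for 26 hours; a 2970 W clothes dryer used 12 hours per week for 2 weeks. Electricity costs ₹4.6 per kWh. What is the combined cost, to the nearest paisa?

heated towel rail: 0.12 kW × 26 h = 3.12 kWh
clothes dryer: Runtime = 12 h/week × 2 weeks = 24 h
clothes dryer: 2.97 kW × 24 h = 71.28 kWh
Total energy = 74.4 kWh
Cost = 74.4 × ₹4.6 = ₹342.24

₹342.24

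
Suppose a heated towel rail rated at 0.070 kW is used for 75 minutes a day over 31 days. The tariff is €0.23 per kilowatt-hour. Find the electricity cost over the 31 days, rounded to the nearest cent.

€0.62

Runtime = 75 min × 31 = 2325 min = 38.75 h
Energy = 0.07 kW × 38.75 h = 2.7125 kWh
Cost = 2.7125 kWh × €0.23/kWh = €0.62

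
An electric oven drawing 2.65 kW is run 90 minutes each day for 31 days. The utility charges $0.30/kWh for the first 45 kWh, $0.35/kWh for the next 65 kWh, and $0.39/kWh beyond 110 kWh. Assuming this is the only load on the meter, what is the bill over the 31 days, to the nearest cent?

Runtime = 90 min × 31 = 2790 min = 46.5 h
Energy = 2.65 kW × 46.5 h = 123.225 kWh
Tier 1 (0–45 kWh): 45 × $0.30 = $13.5
Tier 2 (45–110 kWh): 65 × $0.35 = $22.75
Above 110 kWh: 13.225 × $0.39 = $5.15775
Bill = $41.41

$41.41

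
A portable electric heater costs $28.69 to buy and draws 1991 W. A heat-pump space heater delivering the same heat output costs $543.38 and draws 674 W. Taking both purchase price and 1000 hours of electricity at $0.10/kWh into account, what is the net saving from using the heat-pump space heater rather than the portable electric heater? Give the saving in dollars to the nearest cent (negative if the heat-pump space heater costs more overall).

-$382.99

portable electric heater: $28.69 + (1991/1000) kW × 1000 h × $0.10 = $28.69 + $199.1 = $227.79
heat-pump space heater: $543.38 + (674/1000) kW × 1000 h × $0.10 = $543.38 + $67.4 = $610.78
Saving = $227.79 − $610.78 = −$382.99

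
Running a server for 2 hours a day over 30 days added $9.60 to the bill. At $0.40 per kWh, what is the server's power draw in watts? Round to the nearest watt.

400 W

Energy = $9.60 ÷ $0.40/kWh = 24 kWh
Runtime = 2 h/day × 30 days = 60 h
Power = 24 kWh ÷ 60 h = 0.4 kW = 400 W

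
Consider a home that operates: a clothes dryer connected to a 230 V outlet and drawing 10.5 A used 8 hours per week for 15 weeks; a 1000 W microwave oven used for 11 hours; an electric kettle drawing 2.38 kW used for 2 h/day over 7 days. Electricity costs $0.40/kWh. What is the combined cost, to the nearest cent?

clothes dryer: Power = 10.5 A × 230 V = 2415 W = 2.415 kW
clothes dryer: Runtime = 8 h/week × 15 weeks = 120 h
clothes dryer: 2.415 kW × 120 h = 289.8 kWh
microwave oven: 1 kW × 11 h = 11 kWh
electric kettle: Runtime = 2 h/day × 7 days = 14 h
electric kettle: 2.38 kW × 14 h = 33.32 kWh
Total energy = 334.12 kWh
Cost = 334.12 × $0.40 = $133.65

$133.65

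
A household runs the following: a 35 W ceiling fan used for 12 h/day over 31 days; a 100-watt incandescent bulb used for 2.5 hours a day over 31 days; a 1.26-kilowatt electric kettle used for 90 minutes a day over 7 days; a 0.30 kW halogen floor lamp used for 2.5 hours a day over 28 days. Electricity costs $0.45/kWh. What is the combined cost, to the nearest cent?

ceiling fan: Runtime = 12 h/day × 31 days = 372 h
ceiling fan: 0.035 kW × 372 h = 13.02 kWh
incandescent bulb: Runtime = 2.5 h/day × 31 days = 77.5 h
incandescent bulb: 0.1 kW × 77.5 h = 7.75 kWh
electric kettle: Runtime = 90 min × 7 = 630 min = 10.5 h
electric kettle: 1.26 kW × 10.5 h = 13.23 kWh
halogen floor lamp: Runtime = 2.5 h/day × 28 days = 70 h
halogen floor lamp: 0.3 kW × 70 h = 21 kWh
Total energy = 55 kWh
Cost = 55 × $0.45 = $24.75

$24.75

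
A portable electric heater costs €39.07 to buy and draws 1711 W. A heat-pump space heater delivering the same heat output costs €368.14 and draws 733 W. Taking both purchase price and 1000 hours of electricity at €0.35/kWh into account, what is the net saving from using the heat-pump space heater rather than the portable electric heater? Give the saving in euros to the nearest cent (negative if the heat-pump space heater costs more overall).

portable electric heater: €39.07 + (1711/1000) kW × 1000 h × €0.35 = €39.07 + €598.85 = €637.92
heat-pump space heater: €368.14 + (733/1000) kW × 1000 h × €0.35 = €368.14 + €256.55 = €624.69
Saving = €637.92 − €624.69 = €13.23

€13.23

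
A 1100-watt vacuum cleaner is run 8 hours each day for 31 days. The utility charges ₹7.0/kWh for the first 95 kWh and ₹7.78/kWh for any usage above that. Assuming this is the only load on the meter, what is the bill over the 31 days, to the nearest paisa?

Runtime = 8 h/day × 31 days = 248 h
Energy = 1.1 kW × 248 h = 272.8 kWh
Tier 1 (0–95 kWh): 95 × ₹7.0 = ₹665
Above 95 kWh: 177.8 × ₹7.78 = ₹1383.284
Bill = ₹2048.28

₹2048.28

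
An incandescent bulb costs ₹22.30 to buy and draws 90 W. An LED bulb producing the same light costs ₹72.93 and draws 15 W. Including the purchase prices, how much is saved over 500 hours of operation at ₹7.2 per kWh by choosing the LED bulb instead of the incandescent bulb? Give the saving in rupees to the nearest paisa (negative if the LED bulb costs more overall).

₹219.37

incandescent bulb: ₹22.30 + (90/1000) kW × 500 h × ₹7.2 = ₹22.30 + ₹324 = ₹346.3
LED bulb: ₹72.93 + (15/1000) kW × 500 h × ₹7.2 = ₹72.93 + ₹54 = ₹126.93
Saving = ₹346.3 − ₹126.93 = ₹219.37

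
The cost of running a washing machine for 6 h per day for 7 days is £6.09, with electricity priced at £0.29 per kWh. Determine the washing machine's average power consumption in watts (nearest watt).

500 W

Energy = £6.09 ÷ £0.29/kWh = 21 kWh
Runtime = 6 h/day × 7 days = 42 h
Power = 21 kWh ÷ 42 h = 0.5 kW = 500 W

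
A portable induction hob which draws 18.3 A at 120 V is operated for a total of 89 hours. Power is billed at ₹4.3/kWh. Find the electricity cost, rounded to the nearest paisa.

Power = 18.3 A × 120 V = 2196 W = 2.196 kW
Energy = 2.196 kW × 89 h = 195.444 kWh
Cost = 195.444 kWh × ₹4.3/kWh = ₹840.41

₹840.41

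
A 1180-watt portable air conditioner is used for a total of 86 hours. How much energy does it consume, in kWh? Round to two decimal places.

101.48 kWh

Energy = 1.18 kW × 86 h = 101.48 kWh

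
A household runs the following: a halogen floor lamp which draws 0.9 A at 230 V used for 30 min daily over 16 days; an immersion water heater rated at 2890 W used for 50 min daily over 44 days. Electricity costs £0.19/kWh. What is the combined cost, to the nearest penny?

£20.45

halogen floor lamp: Power = 0.9 A × 230 V = 207 W = 0.207 kW
halogen floor lamp: Runtime = 30 min × 16 = 480 min = 8 h
halogen floor lamp: 0.207 kW × 8 h = 1.656 kWh
immersion water heater: Runtime = 50 min × 44 = 2200 min = 36.666666… h
immersion water heater: 2.89 kW × 36.666666… h = 105.966666… kWh
Total energy = 107.622666… kWh
Cost = 107.622666… × £0.19 = £20.45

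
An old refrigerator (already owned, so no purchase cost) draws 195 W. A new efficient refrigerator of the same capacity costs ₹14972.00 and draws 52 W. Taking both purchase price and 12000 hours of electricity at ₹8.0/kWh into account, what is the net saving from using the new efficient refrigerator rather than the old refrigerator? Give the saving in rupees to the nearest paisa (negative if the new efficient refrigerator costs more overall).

old refrigerator: ₹0.00 + (195/1000) kW × 12000 h × ₹8.0 = ₹0.00 + ₹18720 = ₹18720
new efficient refrigerator: ₹14972.00 + (52/1000) kW × 12000 h × ₹8.0 = ₹14972.00 + ₹4992 = ₹19964
Saving = ₹18720 − ₹19964 = −₹1244

-₹1244.00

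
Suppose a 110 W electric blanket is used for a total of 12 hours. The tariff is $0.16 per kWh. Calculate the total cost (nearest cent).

Energy = 0.11 kW × 12 h = 1.32 kWh
Cost = 1.32 kWh × $0.16/kWh = $0.21

$0.21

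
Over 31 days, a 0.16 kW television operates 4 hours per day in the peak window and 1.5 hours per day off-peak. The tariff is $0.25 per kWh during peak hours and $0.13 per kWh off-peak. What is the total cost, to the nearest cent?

Peak energy = 0.16 kW × 4 h × 31 = 19.84 kWh
Off-peak energy = 0.16 kW × 1.5 h × 31 = 7.44 kWh
Cost = 19.84 × $0.25 + 7.44 × $0.13 = $4.96 + $0.9672 = $5.93

$5.93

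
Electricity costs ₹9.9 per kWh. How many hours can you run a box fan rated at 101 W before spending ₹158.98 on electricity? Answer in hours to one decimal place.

159.0 h

Energy available = ₹158.98 ÷ ₹9.9/kWh = 16.0586 kWh
Hours = 16.0586 kWh ÷ 0.101 kW = 159.0 h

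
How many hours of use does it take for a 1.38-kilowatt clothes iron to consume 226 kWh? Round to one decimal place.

163.8 h

Hours = 226 kWh ÷ 1.38 kW = 163.8 h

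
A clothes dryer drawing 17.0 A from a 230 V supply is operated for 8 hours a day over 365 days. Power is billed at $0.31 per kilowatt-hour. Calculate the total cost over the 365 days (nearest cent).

$3539.33

Power = 17.0 A × 230 V = 3910 W = 3.91 kW
Runtime = 8 h/day × 365 days = 2920 h
Energy = 3.91 kW × 2920 h = 11417.2 kWh
Cost = 11417.2 kWh × $0.31/kWh = $3539.33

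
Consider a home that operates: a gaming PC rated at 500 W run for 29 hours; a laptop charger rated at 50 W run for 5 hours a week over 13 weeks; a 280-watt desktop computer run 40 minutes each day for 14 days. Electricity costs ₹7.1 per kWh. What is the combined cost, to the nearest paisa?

gaming PC: 0.5 kW × 29 h = 14.5 kWh
laptop charger: Runtime = 5 h/week × 13 weeks = 65 h
laptop charger: 0.05 kW × 65 h = 3.25 kWh
desktop computer: Runtime = 40 min × 14 = 560 min = 9.333333… h
desktop computer: 0.28 kW × 9.333333… h = 2.613333… kWh
Total energy = 20.363333… kWh
Cost = 20.363333… × ₹7.1 = ₹144.58

₹144.58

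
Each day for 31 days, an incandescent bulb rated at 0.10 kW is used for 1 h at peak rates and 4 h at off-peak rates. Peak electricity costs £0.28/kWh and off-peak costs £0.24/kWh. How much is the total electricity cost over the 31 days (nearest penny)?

Peak energy = 0.1 kW × 1 h × 31 = 3.1 kWh
Off-peak energy = 0.1 kW × 4 h × 31 = 12.4 kWh
Cost = 3.1 × £0.28 + 12.4 × £0.24 = £0.868 + £2.976 = £3.84

£3.84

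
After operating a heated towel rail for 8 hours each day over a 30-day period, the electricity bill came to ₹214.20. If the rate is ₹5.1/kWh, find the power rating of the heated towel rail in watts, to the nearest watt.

175 W

Energy = ₹214.20 ÷ ₹5.1/kWh = 42 kWh
Runtime = 8 h/day × 30 days = 240 h
Power = 42 kWh ÷ 240 h = 0.175 kW = 175 W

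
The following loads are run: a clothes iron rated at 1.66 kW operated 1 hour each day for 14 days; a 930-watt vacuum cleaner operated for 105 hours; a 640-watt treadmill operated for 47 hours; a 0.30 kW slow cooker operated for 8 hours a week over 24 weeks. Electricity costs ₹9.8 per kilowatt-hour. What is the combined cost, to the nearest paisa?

₹2043.99

clothes iron: Runtime = 1 h/day × 14 days = 14 h
clothes iron: 1.66 kW × 14 h = 23.24 kWh
vacuum cleaner: 0.93 kW × 105 h = 97.65 kWh
treadmill: 0.64 kW × 47 h = 30.08 kWh
slow cooker: Runtime = 8 h/week × 24 weeks = 192 h
slow cooker: 0.3 kW × 192 h = 57.6 kWh
Total energy = 208.57 kWh
Cost = 208.57 × ₹9.8 = ₹2043.99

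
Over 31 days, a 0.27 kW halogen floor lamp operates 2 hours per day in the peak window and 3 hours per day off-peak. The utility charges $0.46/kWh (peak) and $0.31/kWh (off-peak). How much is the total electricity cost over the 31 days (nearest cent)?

Peak energy = 0.27 kW × 2 h × 31 = 16.74 kWh
Off-peak energy = 0.27 kW × 3 h × 31 = 25.11 kWh
Cost = 16.74 × $0.46 + 25.11 × $0.31 = $7.7004 + $7.7841 = $15.48

$15.48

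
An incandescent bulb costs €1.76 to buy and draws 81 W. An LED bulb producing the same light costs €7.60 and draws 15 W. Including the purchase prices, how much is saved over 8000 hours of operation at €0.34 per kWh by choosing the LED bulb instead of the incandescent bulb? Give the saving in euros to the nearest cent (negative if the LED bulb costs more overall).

€173.68

incandescent bulb: €1.76 + (81/1000) kW × 8000 h × €0.34 = €1.76 + €220.32 = €222.08
LED bulb: €7.60 + (15/1000) kW × 8000 h × €0.34 = €7.60 + €40.8 = €48.4
Saving = €222.08 − €48.4 = €173.68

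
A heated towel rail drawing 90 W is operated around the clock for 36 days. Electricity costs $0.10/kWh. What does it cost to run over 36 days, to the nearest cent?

Runtime = 24 h × 36 = 864 h
Energy = 0.09 kW × 864 h = 77.76 kWh
Cost = 77.76 kWh × $0.10/kWh = $7.78

$7.78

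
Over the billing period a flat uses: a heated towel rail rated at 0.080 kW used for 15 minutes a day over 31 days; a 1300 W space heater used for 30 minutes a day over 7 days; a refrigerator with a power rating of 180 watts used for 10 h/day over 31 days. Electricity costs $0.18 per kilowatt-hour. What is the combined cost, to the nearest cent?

heated towel rail: Runtime = 15 min × 31 = 465 min = 7.75 h
heated towel rail: 0.08 kW × 7.75 h = 0.62 kWh
space heater: Runtime = 30 min × 7 = 210 min = 3.5 h
space heater: 1.3 kW × 3.5 h = 4.55 kWh
refrigerator: Runtime = 10 h/day × 31 days = 310 h
refrigerator: 0.18 kW × 310 h = 55.8 kWh
Total energy = 60.97 kWh
Cost = 60.97 × $0.18 = $10.97

$10.97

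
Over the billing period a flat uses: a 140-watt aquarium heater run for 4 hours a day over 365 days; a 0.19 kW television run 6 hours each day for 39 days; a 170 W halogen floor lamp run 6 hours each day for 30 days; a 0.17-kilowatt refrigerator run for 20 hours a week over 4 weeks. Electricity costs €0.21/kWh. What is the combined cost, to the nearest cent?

aquarium heater: Runtime = 4 h/day × 365 days = 1460 h
aquarium heater: 0.14 kW × 1460 h = 204.4 kWh
television: Runtime = 6 h/day × 39 days = 234 h
television: 0.19 kW × 234 h = 44.46 kWh
halogen floor lamp: Runtime = 6 h/day × 30 days = 180 h
halogen floor lamp: 0.17 kW × 180 h = 30.6 kWh
refrigerator: Runtime = 20 h/week × 4 weeks = 80 h
refrigerator: 0.17 kW × 80 h = 13.6 kWh
Total energy = 293.06 kWh
Cost = 293.06 × €0.21 = €61.54

€61.54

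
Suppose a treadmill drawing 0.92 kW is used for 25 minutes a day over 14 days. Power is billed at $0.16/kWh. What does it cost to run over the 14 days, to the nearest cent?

$0.86

Runtime = 25 min × 14 = 350 min = 5.833333… h
Energy = 0.92 kW × 5.833333… h = 5.366666… kWh
Cost = 5.366666… kWh × $0.16/kWh = $0.86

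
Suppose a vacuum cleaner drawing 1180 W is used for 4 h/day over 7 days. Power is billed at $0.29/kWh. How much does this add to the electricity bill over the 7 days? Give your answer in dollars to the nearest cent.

Runtime = 4 h/day × 7 days = 28 h
Energy = 1.18 kW × 28 h = 33.04 kWh
Cost = 33.04 kWh × $0.29/kWh = $9.58

$9.58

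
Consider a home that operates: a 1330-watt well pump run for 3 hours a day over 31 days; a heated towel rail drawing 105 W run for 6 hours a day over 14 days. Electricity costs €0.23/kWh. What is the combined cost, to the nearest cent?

€30.48

well pump: Runtime = 3 h/day × 31 days = 93 h
well pump: 1.33 kW × 93 h = 123.69 kWh
heated towel rail: Runtime = 6 h/day × 14 days = 84 h
heated towel rail: 0.105 kW × 84 h = 8.82 kWh
Total energy = 132.51 kWh
Cost = 132.51 × €0.23 = €30.48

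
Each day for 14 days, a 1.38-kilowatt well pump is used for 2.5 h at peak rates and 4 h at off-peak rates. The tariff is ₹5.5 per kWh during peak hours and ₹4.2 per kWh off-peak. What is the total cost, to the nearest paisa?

₹590.23

Peak energy = 1.38 kW × 2.5 h × 14 = 48.3 kWh
Off-peak energy = 1.38 kW × 4 h × 14 = 77.28 kWh
Cost = 48.3 × ₹5.5 + 77.28 × ₹4.2 = ₹265.65 + ₹324.576 = ₹590.23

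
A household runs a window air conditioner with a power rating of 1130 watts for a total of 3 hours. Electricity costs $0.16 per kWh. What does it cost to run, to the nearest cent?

Energy = 1.13 kW × 3 h = 3.39 kWh
Cost = 3.39 kWh × $0.16/kWh = $0.54

$0.54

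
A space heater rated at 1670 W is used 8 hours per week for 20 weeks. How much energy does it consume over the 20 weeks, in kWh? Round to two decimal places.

Runtime = 8 h/week × 20 weeks = 160 h
Energy = 1.67 kW × 160 h = 267.2 kWh

267.20 kWh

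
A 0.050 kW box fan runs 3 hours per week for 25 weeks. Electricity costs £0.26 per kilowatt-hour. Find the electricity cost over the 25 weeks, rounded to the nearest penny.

Runtime = 3 h/week × 25 weeks = 75 h
Energy = 0.05 kW × 75 h = 3.75 kWh
Cost = 3.75 kWh × £0.26/kWh = £0.98

£0.98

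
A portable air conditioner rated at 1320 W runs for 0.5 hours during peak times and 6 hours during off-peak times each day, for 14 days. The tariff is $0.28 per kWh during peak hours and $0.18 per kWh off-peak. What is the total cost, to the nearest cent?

Peak energy = 1.32 kW × 0.5 h × 14 = 9.24 kWh
Off-peak energy = 1.32 kW × 6 h × 14 = 110.88 kWh
Cost = 9.24 × $0.28 + 110.88 × $0.18 = $2.5872 + $19.9584 = $22.55

$22.55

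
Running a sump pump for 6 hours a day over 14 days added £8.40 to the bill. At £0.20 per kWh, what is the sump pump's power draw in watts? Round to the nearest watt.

Energy = £8.40 ÷ £0.20/kWh = 42 kWh
Runtime = 6 h/day × 14 days = 84 h
Power = 42 kWh ÷ 84 h = 0.5 kW = 500 W

500 W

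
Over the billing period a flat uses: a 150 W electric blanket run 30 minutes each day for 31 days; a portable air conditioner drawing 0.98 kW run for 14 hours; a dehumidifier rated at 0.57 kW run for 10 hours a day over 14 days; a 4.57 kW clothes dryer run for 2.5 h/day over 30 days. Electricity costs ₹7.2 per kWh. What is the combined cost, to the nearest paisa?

electric blanket: Runtime = 30 min × 31 = 930 min = 15.5 h
electric blanket: 0.15 kW × 15.5 h = 2.325 kWh
portable air conditioner: 0.98 kW × 14 h = 13.72 kWh
dehumidifier: Runtime = 10 h/day × 14 days = 140 h
dehumidifier: 0.57 kW × 140 h = 79.8 kWh
clothes dryer: Runtime = 2.5 h/day × 30 days = 75 h
clothes dryer: 4.57 kW × 75 h = 342.75 kWh
Total energy = 438.595 kWh
Cost = 438.595 × ₹7.2 = ₹3157.88

₹3157.88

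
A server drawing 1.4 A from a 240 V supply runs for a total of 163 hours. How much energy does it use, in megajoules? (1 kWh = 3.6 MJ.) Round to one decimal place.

197.2 MJ

Power = 1.4 A × 240 V = 336 W = 0.336 kW
Energy = 0.336 kW × 163 h = 54.768 kWh
= 54.768 × 3.6 MJ = 197.2 MJ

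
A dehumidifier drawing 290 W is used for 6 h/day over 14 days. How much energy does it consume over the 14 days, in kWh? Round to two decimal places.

Runtime = 6 h/day × 14 days = 84 h
Energy = 0.29 kW × 84 h = 24.36 kWh

24.36 kWh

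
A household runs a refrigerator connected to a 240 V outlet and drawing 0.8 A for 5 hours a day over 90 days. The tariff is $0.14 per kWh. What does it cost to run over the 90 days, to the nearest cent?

$12.10

Power = 0.8 A × 240 V = 192 W = 0.192 kW
Runtime = 5 h/day × 90 days = 450 h
Energy = 0.192 kW × 450 h = 86.4 kWh
Cost = 86.4 kWh × $0.14/kWh = $12.10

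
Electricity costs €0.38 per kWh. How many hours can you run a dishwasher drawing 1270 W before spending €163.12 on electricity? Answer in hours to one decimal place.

Energy available = €163.12 ÷ €0.38/kWh = 429.2632 kWh
Hours = 429.2632 kWh ÷ 1.27 kW = 338.0 h

338.0 h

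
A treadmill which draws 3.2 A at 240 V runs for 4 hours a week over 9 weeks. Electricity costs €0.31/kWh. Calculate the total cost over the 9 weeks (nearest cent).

€8.57

Power = 3.2 A × 240 V = 768 W = 0.768 kW
Runtime = 4 h/week × 9 weeks = 36 h
Energy = 0.768 kW × 36 h = 27.648 kWh
Cost = 27.648 kWh × €0.31/kWh = €8.57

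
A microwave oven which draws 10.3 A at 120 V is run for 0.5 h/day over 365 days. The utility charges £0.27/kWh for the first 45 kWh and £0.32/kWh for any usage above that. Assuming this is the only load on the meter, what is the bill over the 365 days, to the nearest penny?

£69.93

Power = 10.3 A × 120 V = 1236 W = 1.236 kW
Runtime = 0.5 h/day × 365 days = 182.5 h
Energy = 1.236 kW × 182.5 h = 225.57 kWh
Tier 1 (0–45 kWh): 45 × £0.27 = £12.15
Above 45 kWh: 180.57 × £0.32 = £57.7824
Bill = £69.93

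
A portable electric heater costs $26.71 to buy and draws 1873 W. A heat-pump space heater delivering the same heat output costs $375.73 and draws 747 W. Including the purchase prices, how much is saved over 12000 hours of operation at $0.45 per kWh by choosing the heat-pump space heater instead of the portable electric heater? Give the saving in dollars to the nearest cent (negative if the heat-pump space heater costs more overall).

$5731.38

portable electric heater: $26.71 + (1873/1000) kW × 12000 h × $0.45 = $26.71 + $10114.2 = $10140.91
heat-pump space heater: $375.73 + (747/1000) kW × 12000 h × $0.45 = $375.73 + $4033.8 = $4409.53
Saving = $10140.91 − $4409.53 = $5731.38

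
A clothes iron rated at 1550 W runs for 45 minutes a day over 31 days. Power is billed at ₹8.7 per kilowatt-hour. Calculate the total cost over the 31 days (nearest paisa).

₹313.53

Runtime = 45 min × 31 = 1395 min = 23.25 h
Energy = 1.55 kW × 23.25 h = 36.0375 kWh
Cost = 36.0375 kWh × ₹8.7/kWh = ₹313.53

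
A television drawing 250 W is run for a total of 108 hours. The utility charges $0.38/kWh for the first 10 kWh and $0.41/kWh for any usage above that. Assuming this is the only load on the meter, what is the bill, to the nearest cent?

$10.77

Energy = 0.25 kW × 108 h = 27 kWh
Tier 1 (0–10 kWh): 10 × $0.38 = $3.8
Above 10 kWh: 17 × $0.41 = $6.97
Bill = $10.77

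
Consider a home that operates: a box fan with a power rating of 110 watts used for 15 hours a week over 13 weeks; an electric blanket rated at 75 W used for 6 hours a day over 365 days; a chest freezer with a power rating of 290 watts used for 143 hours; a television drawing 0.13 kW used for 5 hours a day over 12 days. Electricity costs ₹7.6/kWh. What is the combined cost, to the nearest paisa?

box fan: Runtime = 15 h/week × 13 weeks = 195 h
box fan: 0.11 kW × 195 h = 21.45 kWh
electric blanket: Runtime = 6 h/day × 365 days = 2190 h
electric blanket: 0.075 kW × 2190 h = 164.25 kWh
chest freezer: 0.29 kW × 143 h = 41.47 kWh
television: Runtime = 5 h/day × 12 days = 60 h
television: 0.13 kW × 60 h = 7.8 kWh
Total energy = 234.97 kWh
Cost = 234.97 × ₹7.6 = ₹1785.77

₹1785.77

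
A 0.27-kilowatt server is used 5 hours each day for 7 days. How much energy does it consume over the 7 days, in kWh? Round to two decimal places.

9.45 kWh

Runtime = 5 h/day × 7 days = 35 h
Energy = 0.27 kW × 35 h = 9.45 kWh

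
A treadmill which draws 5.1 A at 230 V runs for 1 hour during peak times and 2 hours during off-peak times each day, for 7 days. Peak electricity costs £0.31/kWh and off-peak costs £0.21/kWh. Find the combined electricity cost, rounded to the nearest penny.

£5.99

Power = 5.1 A × 230 V = 1173 W = 1.173 kW
Peak energy = 1.173 kW × 1 h × 7 = 8.211 kWh
Off-peak energy = 1.173 kW × 2 h × 7 = 16.422 kWh
Cost = 8.211 × £0.31 + 16.422 × £0.21 = £2.54541 + £3.44862 = £5.99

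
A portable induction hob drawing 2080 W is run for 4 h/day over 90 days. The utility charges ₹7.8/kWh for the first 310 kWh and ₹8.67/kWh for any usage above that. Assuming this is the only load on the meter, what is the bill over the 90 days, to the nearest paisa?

₹6222.40

Runtime = 4 h/day × 90 days = 360 h
Energy = 2.08 kW × 360 h = 748.8 kWh
Tier 1 (0–310 kWh): 310 × ₹7.8 = ₹2418
Above 310 kWh: 438.8 × ₹8.67 = ₹3804.396
Bill = ₹6222.40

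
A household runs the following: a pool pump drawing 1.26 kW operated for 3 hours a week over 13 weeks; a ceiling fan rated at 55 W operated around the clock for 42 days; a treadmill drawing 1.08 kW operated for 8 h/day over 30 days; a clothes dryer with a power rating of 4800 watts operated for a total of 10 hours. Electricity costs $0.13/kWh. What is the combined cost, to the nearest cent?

pool pump: Runtime = 3 h/week × 13 weeks = 39 h
pool pump: 1.26 kW × 39 h = 49.14 kWh
ceiling fan: Runtime = 24 h × 42 = 1008 h
ceiling fan: 0.055 kW × 1008 h = 55.44 kWh
treadmill: Runtime = 8 h/day × 30 days = 240 h
treadmill: 1.08 kW × 240 h = 259.2 kWh
clothes dryer: 4.8 kW × 10 h = 48 kWh
Total energy = 411.78 kWh
Cost = 411.78 × $0.13 = $53.53

$53.53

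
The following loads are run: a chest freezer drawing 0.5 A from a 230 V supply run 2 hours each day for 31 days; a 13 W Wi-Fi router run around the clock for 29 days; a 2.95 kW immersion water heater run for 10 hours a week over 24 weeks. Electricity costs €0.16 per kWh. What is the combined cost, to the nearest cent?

€115.87

chest freezer: Power = 0.5 A × 230 V = 115 W = 0.115 kW
chest freezer: Runtime = 2 h/day × 31 days = 62 h
chest freezer: 0.115 kW × 62 h = 7.13 kWh
Wi-Fi router: Runtime = 24 h × 29 = 696 h
Wi-Fi router: 0.013 kW × 696 h = 9.048 kWh
immersion water heater: Runtime = 10 h/week × 24 weeks = 240 h
immersion water heater: 2.95 kW × 240 h = 708 kWh
Total energy = 724.178 kWh
Cost = 724.178 × €0.16 = €115.87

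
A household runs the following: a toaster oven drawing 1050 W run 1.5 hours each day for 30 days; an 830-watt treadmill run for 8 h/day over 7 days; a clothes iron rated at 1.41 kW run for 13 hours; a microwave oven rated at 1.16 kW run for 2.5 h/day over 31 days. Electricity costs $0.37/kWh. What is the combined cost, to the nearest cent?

toaster oven: Runtime = 1.5 h/day × 30 days = 45 h
toaster oven: 1.05 kW × 45 h = 47.25 kWh
treadmill: Runtime = 8 h/day × 7 days = 56 h
treadmill: 0.83 kW × 56 h = 46.48 kWh
clothes iron: 1.41 kW × 13 h = 18.33 kWh
microwave oven: Runtime = 2.5 h/day × 31 days = 77.5 h
microwave oven: 1.16 kW × 77.5 h = 89.9 kWh
Total energy = 201.96 kWh
Cost = 201.96 × $0.37 = $74.73

$74.73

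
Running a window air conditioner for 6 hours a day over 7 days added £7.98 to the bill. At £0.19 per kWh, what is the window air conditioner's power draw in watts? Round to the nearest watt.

1000 W

Energy = £7.98 ÷ £0.19/kWh = 42 kWh
Runtime = 6 h/day × 7 days = 42 h
Power = 42 kWh ÷ 42 h = 1 kW = 1000 W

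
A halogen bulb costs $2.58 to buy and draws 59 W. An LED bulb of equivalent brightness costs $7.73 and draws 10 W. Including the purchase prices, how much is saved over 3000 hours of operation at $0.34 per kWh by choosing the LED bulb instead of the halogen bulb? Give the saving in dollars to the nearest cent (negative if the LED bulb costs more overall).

halogen bulb: $2.58 + (59/1000) kW × 3000 h × $0.34 = $2.58 + $60.18 = $62.76
LED bulb: $7.73 + (10/1000) kW × 3000 h × $0.34 = $7.73 + $10.2 = $17.93
Saving = $62.76 − $17.93 = $44.83

$44.83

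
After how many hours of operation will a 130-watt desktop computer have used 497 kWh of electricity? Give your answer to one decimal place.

3823.1 h

Hours = 497 kWh ÷ 0.13 kW = 3823.1 h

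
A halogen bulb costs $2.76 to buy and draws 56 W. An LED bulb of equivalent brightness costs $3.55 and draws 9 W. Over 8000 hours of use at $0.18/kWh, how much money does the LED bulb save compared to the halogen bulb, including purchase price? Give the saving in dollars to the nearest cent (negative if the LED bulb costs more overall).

halogen bulb: $2.76 + (56/1000) kW × 8000 h × $0.18 = $2.76 + $80.64 = $83.4
LED bulb: $3.55 + (9/1000) kW × 8000 h × $0.18 = $3.55 + $12.96 = $16.51
Saving = $83.4 − $16.51 = $66.89

$66.89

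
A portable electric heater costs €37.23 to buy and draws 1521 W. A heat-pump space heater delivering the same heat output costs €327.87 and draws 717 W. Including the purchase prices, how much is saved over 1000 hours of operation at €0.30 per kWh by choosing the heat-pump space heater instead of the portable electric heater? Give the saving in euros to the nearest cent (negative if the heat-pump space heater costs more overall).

-€49.44

portable electric heater: €37.23 + (1521/1000) kW × 1000 h × €0.30 = €37.23 + €456.3 = €493.53
heat-pump space heater: €327.87 + (717/1000) kW × 1000 h × €0.30 = €327.87 + €215.1 = €542.97
Saving = €493.53 − €542.97 = −€49.44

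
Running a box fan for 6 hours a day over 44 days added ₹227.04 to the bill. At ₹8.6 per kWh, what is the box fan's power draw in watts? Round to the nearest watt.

Energy = ₹227.04 ÷ ₹8.6/kWh = 26.4 kWh
Runtime = 6 h/day × 44 days = 264 h
Power = 26.4 kWh ÷ 264 h = 0.1 kW = 100 W

100 W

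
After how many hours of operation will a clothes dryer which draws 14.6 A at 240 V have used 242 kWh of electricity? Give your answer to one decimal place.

69.1 h

Power = 14.6 A × 240 V = 3504 W = 3.504 kW
Hours = 242 kWh ÷ 3.504 kW = 69.1 h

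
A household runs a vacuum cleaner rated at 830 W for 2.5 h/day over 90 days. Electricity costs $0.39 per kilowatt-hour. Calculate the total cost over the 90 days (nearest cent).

$72.83

Runtime = 2.5 h/day × 90 days = 225 h
Energy = 0.83 kW × 225 h = 186.75 kWh
Cost = 186.75 kWh × $0.39/kWh = $72.83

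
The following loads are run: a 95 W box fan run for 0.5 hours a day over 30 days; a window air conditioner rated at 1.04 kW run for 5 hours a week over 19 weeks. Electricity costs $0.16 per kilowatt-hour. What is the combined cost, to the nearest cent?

$16.04

box fan: Runtime = 0.5 h/day × 30 days = 15 h
box fan: 0.095 kW × 15 h = 1.425 kWh
window air conditioner: Runtime = 5 h/week × 19 weeks = 95 h
window air conditioner: 1.04 kW × 95 h = 98.8 kWh
Total energy = 100.225 kWh
Cost = 100.225 × $0.16 = $16.04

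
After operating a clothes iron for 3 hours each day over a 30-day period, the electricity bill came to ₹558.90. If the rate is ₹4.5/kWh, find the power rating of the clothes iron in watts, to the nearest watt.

1380 W

Energy = ₹558.90 ÷ ₹4.5/kWh = 124.2 kWh
Runtime = 3 h/day × 30 days = 90 h
Power = 124.2 kWh ÷ 90 h = 1.38 kW = 1380 W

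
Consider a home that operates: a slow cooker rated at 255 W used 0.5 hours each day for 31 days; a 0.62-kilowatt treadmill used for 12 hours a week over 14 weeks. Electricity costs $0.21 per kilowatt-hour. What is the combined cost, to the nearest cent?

slow cooker: Runtime = 0.5 h/day × 31 days = 15.5 h
slow cooker: 0.255 kW × 15.5 h = 3.9525 kWh
treadmill: Runtime = 12 h/week × 14 weeks = 168 h
treadmill: 0.62 kW × 168 h = 104.16 kWh
Total energy = 108.1125 kWh
Cost = 108.1125 × $0.21 = $22.70

$22.70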